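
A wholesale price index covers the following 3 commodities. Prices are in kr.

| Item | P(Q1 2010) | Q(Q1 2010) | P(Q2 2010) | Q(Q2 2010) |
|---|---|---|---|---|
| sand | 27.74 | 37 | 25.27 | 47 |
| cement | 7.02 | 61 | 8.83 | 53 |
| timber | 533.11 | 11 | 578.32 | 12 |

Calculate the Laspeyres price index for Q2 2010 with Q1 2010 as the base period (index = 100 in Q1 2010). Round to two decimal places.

107.05

Laspeyres price index uses base-period quantities as weights.
ΣP(Q2 2010)·Q(Q1 2010) = 25.27×37 + 8.83×61 + 578.32×11 = 934.99 + 538.63 + 6361.52 = 7835.14
ΣP(Q1 2010)·Q(Q1 2010) = 27.74×37 + 7.02×61 + 533.11×11 = 1026.38 + 428.22 + 5864.21 = 7318.81
Index = 7835.14 / 7318.81 × 100 = 107.0548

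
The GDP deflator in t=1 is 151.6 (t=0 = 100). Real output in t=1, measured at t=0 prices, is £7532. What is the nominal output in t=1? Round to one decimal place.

Nominal = Real × (Index/100) = 7532 × (151.6/100)
        = 7532 × 1.516 = 11418.5120

11418.5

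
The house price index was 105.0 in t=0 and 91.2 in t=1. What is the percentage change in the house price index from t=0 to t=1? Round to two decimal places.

Change = (91.2 − 105.0) / 105.0 × 100
       = -13.8 / 105.0 × 100 = -13.1429%

-13.14%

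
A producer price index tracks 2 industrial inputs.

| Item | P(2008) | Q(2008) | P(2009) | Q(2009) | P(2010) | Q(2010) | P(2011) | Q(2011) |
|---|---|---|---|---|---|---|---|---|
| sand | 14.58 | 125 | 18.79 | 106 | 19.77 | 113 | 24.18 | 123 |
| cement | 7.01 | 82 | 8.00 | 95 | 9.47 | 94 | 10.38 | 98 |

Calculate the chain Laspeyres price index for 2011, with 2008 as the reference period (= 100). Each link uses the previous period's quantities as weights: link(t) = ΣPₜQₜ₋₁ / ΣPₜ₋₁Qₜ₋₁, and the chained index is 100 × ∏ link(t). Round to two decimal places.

161.93

Link 2008→2009:
ΣP(2009)Q(2008) = 18.79×125 + 8.00×82 = 2348.75 + 656 = 3004.75
ΣP(2008)Q(2008) = 14.58×125 + 7.01×82 = 1822.5 + 574.82 = 2397.32
link = 3004.75/2397.32 = 1.253379
Link 2009→2010:
ΣP(2010)Q(2009) = 19.77×106 + 9.47×95 = 2095.62 + 899.65 = 2995.27
ΣP(2009)Q(2009) = 18.79×106 + 8.00×95 = 1991.74 + 760 = 2751.74
link = 2995.27/2751.74 = 1.088500
Link 2010→2011:
ΣP(2011)Q(2010) = 24.18×113 + 10.38×94 = 2732.34 + 975.72 = 3708.06
ΣP(2010)Q(2010) = 19.77×113 + 9.47×94 = 2234.01 + 890.18 = 3124.19
link = 3708.06/3124.19 = 1.186887
Chained index = 100 × 1.253379 × 1.088500 × 1.186887 = 161.9274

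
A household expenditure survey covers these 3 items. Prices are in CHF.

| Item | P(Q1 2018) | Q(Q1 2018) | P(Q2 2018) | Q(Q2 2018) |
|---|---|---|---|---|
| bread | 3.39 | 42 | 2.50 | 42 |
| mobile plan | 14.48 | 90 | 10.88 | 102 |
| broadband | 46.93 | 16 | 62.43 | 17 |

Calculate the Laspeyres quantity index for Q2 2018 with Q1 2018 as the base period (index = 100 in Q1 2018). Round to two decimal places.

110.05

Laspeyres quantity index uses base-period prices as weights.
ΣP(Q1 2018)·Q(Q2 2018) = 3.39×42 + 14.48×102 + 46.93×17 = 142.38 + 1476.96 + 797.81 = 2417.15
ΣP(Q1 2018)·Q(Q1 2018) = 3.39×42 + 14.48×90 + 46.93×16 = 142.38 + 1303.2 + 750.88 = 2196.46
Index = 2417.15 / 2196.46 × 100 = 110.0475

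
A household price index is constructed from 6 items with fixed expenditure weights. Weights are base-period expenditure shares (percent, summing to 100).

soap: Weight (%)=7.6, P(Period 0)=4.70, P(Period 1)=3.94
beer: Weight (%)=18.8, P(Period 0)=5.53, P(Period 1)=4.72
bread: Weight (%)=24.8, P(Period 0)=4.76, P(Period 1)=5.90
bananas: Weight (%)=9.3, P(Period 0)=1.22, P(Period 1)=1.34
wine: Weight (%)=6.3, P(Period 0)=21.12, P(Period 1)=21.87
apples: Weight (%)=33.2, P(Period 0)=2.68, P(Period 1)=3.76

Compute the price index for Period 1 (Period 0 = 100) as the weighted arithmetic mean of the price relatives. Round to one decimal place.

soap: 7.6 × (3.94/4.70) = 7.6 × 0.838298 = 6.3711
beer: 18.8 × (4.72/5.53) = 18.8 × 0.853526 = 16.0463
bread: 24.8 × (5.90/4.76) = 24.8 × 1.239496 = 30.7395
bananas: 9.3 × (1.34/1.22) = 9.3 × 1.098361 = 10.2148
wine: 6.3 × (21.87/21.12) = 6.3 × 1.035511 = 6.5237
apples: 33.2 × (3.76/2.68) = 33.2 × 1.402985 = 46.5791
Index = Σ wᵢ·(p₁ᵢ/p₀ᵢ) = 6.3711 + 16.0463 + 30.7395 + 10.2148 + 6.5237 + 46.5791 = 116.4744

116.5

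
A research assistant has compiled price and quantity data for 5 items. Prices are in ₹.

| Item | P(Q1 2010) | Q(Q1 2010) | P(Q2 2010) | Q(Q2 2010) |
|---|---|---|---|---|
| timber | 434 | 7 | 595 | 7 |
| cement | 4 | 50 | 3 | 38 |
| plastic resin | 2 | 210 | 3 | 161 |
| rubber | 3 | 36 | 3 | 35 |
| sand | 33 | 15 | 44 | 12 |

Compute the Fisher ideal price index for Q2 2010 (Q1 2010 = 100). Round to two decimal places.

134.26

Laspeyres component (base-period weights):
ΣP(Q2 2010)Q(Q1 2010) = 595×7 + 3×50 + 3×210 + 3×36 + 44×15 = 4165 + 150 + 630 + 108 + 660 = 5713
ΣP(Q1 2010)Q(Q1 2010) = 434×7 + 4×50 + 2×210 + 3×36 + 33×15 = 3038 + 200 + 420 + 108 + 495 = 4261
L = 5713 / 4261 × 100 = 134.0765
Paasche component (current-period weights):
ΣP(Q2 2010)Q(Q2 2010) = 595×7 + 3×38 + 3×161 + 3×35 + 44×12 = 4165 + 114 + 483 + 105 + 528 = 5395
ΣP(Q1 2010)Q(Q2 2010) = 434×7 + 4×38 + 2×161 + 3×35 + 33×12 = 3038 + 152 + 322 + 105 + 396 = 4013
P = 5395 / 4013 × 100 = 134.4381
Fisher = √(L × P) = √(134.0765 × 134.4381) = 134.2572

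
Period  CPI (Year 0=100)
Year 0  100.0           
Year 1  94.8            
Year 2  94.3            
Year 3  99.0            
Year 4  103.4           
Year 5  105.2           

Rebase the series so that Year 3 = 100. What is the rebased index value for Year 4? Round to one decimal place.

104.4

Rebased(Year 4) = 103.4 / 99.0 × 100 = 104.4444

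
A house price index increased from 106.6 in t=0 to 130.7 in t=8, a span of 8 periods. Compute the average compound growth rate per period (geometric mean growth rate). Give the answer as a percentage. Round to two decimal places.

Growth factor = (130.7/106.6)^(1/8) = (1.226079)^(1/8) = 1.025805
Growth rate = 1.025805 − 1 = 0.025805 = 2.5805%

2.58%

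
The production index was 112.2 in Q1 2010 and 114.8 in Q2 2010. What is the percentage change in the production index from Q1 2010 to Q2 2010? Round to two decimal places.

Change = (114.8 − 112.2) / 112.2 × 100
       = 2.6 / 112.2 × 100 = 2.3173%

2.32%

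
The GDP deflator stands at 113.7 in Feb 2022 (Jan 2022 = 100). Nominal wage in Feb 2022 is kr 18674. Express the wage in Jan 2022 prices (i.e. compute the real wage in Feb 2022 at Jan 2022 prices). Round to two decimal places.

Real = Nominal ÷ (Index/100) = 18674 ÷ (113.7/100)
     = 18674 ÷ 1.137 = 16423.9226

16423.92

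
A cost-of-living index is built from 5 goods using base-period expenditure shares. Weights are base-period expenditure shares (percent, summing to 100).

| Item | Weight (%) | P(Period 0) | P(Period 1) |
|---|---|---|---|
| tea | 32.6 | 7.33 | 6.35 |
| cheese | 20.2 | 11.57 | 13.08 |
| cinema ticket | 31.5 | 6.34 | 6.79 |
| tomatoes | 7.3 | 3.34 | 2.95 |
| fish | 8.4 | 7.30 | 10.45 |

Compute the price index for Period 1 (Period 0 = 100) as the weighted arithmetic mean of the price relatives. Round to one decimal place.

103.3

tea: 32.6 × (6.35/7.33) = 32.6 × 0.866303 = 28.2415
cheese: 20.2 × (13.08/11.57) = 20.2 × 1.130510 = 22.8363
cinema ticket: 31.5 × (6.79/6.34) = 31.5 × 1.070978 = 33.7358
tomatoes: 7.3 × (2.95/3.34) = 7.3 × 0.883234 = 6.4476
fish: 8.4 × (10.45/7.30) = 8.4 × 1.431507 = 12.0247
Index = Σ wᵢ·(p₁ᵢ/p₀ᵢ) = 28.2415 + 22.8363 + 33.7358 + 6.4476 + 12.0247 = 103.2858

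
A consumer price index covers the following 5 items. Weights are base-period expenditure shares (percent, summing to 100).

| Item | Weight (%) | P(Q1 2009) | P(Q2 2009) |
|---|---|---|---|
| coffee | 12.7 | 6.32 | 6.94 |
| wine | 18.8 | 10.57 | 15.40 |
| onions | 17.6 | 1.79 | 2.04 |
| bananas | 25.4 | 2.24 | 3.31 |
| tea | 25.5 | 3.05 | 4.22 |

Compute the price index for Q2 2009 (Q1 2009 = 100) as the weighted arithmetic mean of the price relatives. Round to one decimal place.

134.2

coffee: 12.7 × (6.94/6.32) = 12.7 × 1.098101 = 13.9459
wine: 18.8 × (15.40/10.57) = 18.8 × 1.456954 = 27.3907
onions: 17.6 × (2.04/1.79) = 17.6 × 1.139665 = 20.0581
bananas: 25.4 × (3.31/2.24) = 25.4 × 1.477679 = 37.5330
tea: 25.5 × (4.22/3.05) = 25.5 × 1.383607 = 35.2820
Index = Σ wᵢ·(p₁ᵢ/p₀ᵢ) = 13.9459 + 27.3907 + 20.0581 + 37.5330 + 35.2820 = 134.2097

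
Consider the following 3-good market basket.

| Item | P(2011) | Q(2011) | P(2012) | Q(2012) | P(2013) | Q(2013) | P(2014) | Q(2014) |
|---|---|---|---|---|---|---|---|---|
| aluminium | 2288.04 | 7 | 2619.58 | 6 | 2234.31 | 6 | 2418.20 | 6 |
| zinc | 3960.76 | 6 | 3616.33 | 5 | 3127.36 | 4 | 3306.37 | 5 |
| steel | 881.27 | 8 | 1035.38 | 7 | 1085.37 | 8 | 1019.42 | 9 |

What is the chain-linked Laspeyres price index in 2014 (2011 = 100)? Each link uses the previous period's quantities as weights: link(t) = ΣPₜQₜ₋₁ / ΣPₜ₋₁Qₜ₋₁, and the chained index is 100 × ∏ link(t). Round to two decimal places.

95.54

Link 2011→2012:
ΣP(2012)Q(2011) = 2619.58×7 + 3616.33×6 + 1035.38×8 = 18337.06 + 21697.98 + 8283.04 = 48318.08
ΣP(2011)Q(2011) = 2288.04×7 + 3960.76×6 + 881.27×8 = 16016.28 + 23764.56 + 7050.16 = 46831
link = 48318.08/46831 = 1.031754
Link 2012→2013:
ΣP(2013)Q(2012) = 2234.31×6 + 3127.36×5 + 1085.37×7 = 13405.86 + 15636.8 + 7597.59 = 36640.25
ΣP(2012)Q(2012) = 2619.58×6 + 3616.33×5 + 1035.38×7 = 15717.48 + 18081.65 + 7247.66 = 41046.79
link = 36640.25/41046.79 = 0.892646
Link 2013→2014:
ΣP(2014)Q(2013) = 2418.20×6 + 3306.37×4 + 1019.42×8 = 14509.2 + 13225.48 + 8155.36 = 35890.04
ΣP(2013)Q(2013) = 2234.31×6 + 3127.36×4 + 1085.37×8 = 13405.86 + 12509.44 + 8682.96 = 34598.26
link = 35890.04/34598.26 = 1.037337
Chained index = 100 × 1.031754 × 0.892646 × 1.037337 = 95.5378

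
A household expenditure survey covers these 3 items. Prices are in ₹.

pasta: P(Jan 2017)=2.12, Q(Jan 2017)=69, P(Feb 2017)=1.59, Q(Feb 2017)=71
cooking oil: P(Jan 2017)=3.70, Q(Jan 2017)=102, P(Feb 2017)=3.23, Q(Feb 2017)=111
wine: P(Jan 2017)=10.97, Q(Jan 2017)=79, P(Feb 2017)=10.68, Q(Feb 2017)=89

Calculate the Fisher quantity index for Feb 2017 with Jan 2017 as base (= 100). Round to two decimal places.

Laspeyres component (base-period weights):
ΣP(Jan 2017)Q(Feb 2017) = 2.12×71 + 3.70×111 + 10.97×89 = 150.52 + 410.7 + 976.33 = 1537.55
ΣP(Jan 2017)Q(Jan 2017) = 2.12×69 + 3.70×102 + 10.97×79 = 146.28 + 377.4 + 866.63 = 1390.31
L = 1537.55 / 1390.31 × 100 = 110.5904
Paasche component (current-period weights):
ΣP(Feb 2017)Q(Feb 2017) = 1.59×71 + 3.23×111 + 10.68×89 = 112.89 + 358.53 + 950.52 = 1421.94
ΣP(Feb 2017)Q(Jan 2017) = 1.59×69 + 3.23×102 + 10.68×79 = 109.71 + 329.46 + 843.72 = 1282.89
P = 1421.94 / 1282.89 × 100 = 110.8388
Fisher = √(L × P) = √(110.5904 × 110.8388) = 110.7146

110.71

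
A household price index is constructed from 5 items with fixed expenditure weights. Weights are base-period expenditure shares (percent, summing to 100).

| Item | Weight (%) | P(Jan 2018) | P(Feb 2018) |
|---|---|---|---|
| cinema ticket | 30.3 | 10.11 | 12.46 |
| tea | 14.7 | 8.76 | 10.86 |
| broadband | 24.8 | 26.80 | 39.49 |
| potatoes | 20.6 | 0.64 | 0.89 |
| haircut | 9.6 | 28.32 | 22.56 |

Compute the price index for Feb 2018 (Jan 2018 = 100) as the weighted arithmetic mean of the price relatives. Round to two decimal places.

cinema ticket: 30.3 × (12.46/10.11) = 30.3 × 1.232443 = 37.3430
tea: 14.7 × (10.86/8.76) = 14.7 × 1.239726 = 18.2240
broadband: 24.8 × (39.49/26.80) = 24.8 × 1.473507 = 36.5430
potatoes: 20.6 × (0.89/0.64) = 20.6 × 1.390625 = 28.6469
haircut: 9.6 × (22.56/28.32) = 9.6 × 0.796610 = 7.6475
Index = Σ wᵢ·(p₁ᵢ/p₀ᵢ) = 37.3430 + 18.2240 + 36.5430 + 28.6469 + 7.6475 = 128.4043

128.40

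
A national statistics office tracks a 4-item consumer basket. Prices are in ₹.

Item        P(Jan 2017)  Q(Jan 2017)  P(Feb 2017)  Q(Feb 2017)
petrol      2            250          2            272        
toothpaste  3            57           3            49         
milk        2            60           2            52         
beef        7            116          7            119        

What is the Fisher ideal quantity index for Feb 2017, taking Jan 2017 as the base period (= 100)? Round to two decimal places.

101.56

Laspeyres component (base-period weights):
ΣP(Jan 2017)Q(Feb 2017) = 2×272 + 3×49 + 2×52 + 7×119 = 544 + 147 + 104 + 833 = 1628
ΣP(Jan 2017)Q(Jan 2017) = 2×250 + 3×57 + 2×60 + 7×116 = 500 + 171 + 120 + 812 = 1603
L = 1628 / 1603 × 100 = 101.5596
Paasche component (current-period weights):
ΣP(Feb 2017)Q(Feb 2017) = 2×272 + 3×49 + 2×52 + 7×119 = 544 + 147 + 104 + 833 = 1628
ΣP(Feb 2017)Q(Jan 2017) = 2×250 + 3×57 + 2×60 + 7×116 = 500 + 171 + 120 + 812 = 1603
P = 1628 / 1603 × 100 = 101.5596
Fisher = √(L × P) = √(101.5596 × 101.5596) = 101.5596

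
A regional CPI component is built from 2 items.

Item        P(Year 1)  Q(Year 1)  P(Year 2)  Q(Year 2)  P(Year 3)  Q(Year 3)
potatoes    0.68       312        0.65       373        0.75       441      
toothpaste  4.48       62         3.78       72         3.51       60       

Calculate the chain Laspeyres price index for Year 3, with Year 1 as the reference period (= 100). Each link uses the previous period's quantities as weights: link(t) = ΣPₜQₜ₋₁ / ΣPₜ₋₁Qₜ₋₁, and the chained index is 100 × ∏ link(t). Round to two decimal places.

Link Year 1→Year 2:
ΣP(Year 2)Q(Year 1) = 0.65×312 + 3.78×62 = 202.8 + 234.36 = 437.16
ΣP(Year 1)Q(Year 1) = 0.68×312 + 4.48×62 = 212.16 + 277.76 = 489.92
link = 437.16/489.92 = 0.892309
Link Year 2→Year 3:
ΣP(Year 3)Q(Year 2) = 0.75×373 + 3.51×72 = 279.75 + 252.72 = 532.47
ΣP(Year 2)Q(Year 2) = 0.65×373 + 3.78×72 = 242.45 + 272.16 = 514.61
link = 532.47/514.61 = 1.034706
Chained index = 100 × 0.892309 × 1.034706 = 92.3277

92.33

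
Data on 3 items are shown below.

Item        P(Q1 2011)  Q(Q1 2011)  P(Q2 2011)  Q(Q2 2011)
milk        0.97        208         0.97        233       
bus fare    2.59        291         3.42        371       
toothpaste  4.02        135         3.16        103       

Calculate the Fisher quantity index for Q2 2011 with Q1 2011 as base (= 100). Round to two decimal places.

Laspeyres component (base-period weights):
ΣP(Q1 2011)Q(Q2 2011) = 0.97×233 + 2.59×371 + 4.02×103 = 226.01 + 960.89 + 414.06 = 1600.96
ΣP(Q1 2011)Q(Q1 2011) = 0.97×208 + 2.59×291 + 4.02×135 = 201.76 + 753.69 + 542.7 = 1498.15
L = 1600.96 / 1498.15 × 100 = 106.8625
Paasche component (current-period weights):
ΣP(Q2 2011)Q(Q2 2011) = 0.97×233 + 3.42×371 + 3.16×103 = 226.01 + 1268.82 + 325.48 = 1820.31
ΣP(Q2 2011)Q(Q1 2011) = 0.97×208 + 3.42×291 + 3.16×135 = 201.76 + 995.22 + 426.6 = 1623.58
P = 1820.31 / 1623.58 × 100 = 112.1170
Fisher = √(L × P) = √(106.8625 × 112.1170) = 109.4582

109.46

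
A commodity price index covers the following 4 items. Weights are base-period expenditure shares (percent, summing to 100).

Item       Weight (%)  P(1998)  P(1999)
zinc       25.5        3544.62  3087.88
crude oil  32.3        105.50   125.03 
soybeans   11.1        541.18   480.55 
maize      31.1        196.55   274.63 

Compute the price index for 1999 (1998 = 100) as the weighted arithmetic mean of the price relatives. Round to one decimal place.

zinc: 25.5 × (3087.88/3544.62) = 25.5 × 0.871146 = 22.2142
crude oil: 32.3 × (125.03/105.50) = 32.3 × 1.185118 = 38.2793
soybeans: 11.1 × (480.55/541.18) = 11.1 × 0.887967 = 9.8564
maize: 31.1 × (274.63/196.55) = 31.1 × 1.397253 = 43.4546
Index = Σ wᵢ·(p₁ᵢ/p₀ᵢ) = 22.2142 + 38.2793 + 9.8564 + 43.4546 = 113.8045

113.8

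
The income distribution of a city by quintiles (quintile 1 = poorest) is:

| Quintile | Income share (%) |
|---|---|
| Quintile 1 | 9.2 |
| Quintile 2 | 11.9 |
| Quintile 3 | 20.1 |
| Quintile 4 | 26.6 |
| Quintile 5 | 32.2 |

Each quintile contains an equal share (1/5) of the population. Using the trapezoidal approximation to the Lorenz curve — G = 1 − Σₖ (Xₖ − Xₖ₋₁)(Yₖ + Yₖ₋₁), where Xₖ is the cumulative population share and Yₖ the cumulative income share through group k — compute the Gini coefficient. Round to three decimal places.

0.243

Cumulative income shares Yₖ: 0.0920, 0.2110, 0.4120, 0.6780, 1.0000
Σ (Xₖ−Xₖ₋₁)(Yₖ+Yₖ₋₁) = (1/5)(0.0920+0.0000) + (1/5)(0.2110+0.0920) + (1/5)(0.4120+0.2110) + (1/5)(0.6780+0.4120) + (1/5)(1.0000+0.6780)
  = 0.0184 + 0.0606 + 0.1246 + 0.2180 + 0.3356 = 0.7572
G = 1 − 0.7572 = 0.2428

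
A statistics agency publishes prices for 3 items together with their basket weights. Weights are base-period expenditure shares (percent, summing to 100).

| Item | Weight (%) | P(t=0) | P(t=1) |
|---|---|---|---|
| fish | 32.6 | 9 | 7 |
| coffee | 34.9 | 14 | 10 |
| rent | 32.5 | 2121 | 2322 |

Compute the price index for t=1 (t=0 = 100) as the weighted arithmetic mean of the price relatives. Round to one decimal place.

85.9

fish: 32.6 × (7/9) = 32.6 × 0.777778 = 25.3556
coffee: 34.9 × (10/14) = 34.9 × 0.714286 = 24.9286
rent: 32.5 × (2322/2121) = 32.5 × 1.094767 = 35.5799
Index = Σ wᵢ·(p₁ᵢ/p₀ᵢ) = 25.3556 + 24.9286 + 35.5799 = 85.8640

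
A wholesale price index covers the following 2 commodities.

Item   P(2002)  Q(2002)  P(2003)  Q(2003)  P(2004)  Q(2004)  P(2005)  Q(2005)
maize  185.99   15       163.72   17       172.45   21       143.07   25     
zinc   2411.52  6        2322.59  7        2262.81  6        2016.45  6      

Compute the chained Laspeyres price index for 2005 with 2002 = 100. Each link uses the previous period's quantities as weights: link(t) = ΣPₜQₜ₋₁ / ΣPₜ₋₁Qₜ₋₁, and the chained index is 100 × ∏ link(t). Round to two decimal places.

Link 2002→2003:
ΣP(2003)Q(2002) = 163.72×15 + 2322.59×6 = 2455.8 + 13935.54 = 16391.34
ΣP(2002)Q(2002) = 185.99×15 + 2411.52×6 = 2789.85 + 14469.12 = 17258.97
link = 16391.34/17258.97 = 0.949729
Link 2003→2004:
ΣP(2004)Q(2003) = 172.45×17 + 2262.81×7 = 2931.65 + 15839.67 = 18771.32
ΣP(2003)Q(2003) = 163.72×17 + 2322.59×7 = 2783.24 + 16258.13 = 19041.37
link = 18771.32/19041.37 = 0.985818
Link 2004→2005:
ΣP(2005)Q(2004) = 143.07×21 + 2016.45×6 = 3004.47 + 12098.7 = 15103.17
ΣP(2004)Q(2004) = 172.45×21 + 2262.81×6 = 3621.45 + 13576.86 = 17198.31
link = 15103.17/17198.31 = 0.878178
Chained index = 100 × 0.949729 × 0.985818 × 0.878178 = 82.2202

82.22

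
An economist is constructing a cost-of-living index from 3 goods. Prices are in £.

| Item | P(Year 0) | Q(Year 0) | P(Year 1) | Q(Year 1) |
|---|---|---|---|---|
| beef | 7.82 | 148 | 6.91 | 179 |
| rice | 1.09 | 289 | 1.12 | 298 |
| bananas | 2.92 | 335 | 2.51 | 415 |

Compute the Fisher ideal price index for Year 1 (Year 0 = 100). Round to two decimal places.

89.11

Laspeyres component (base-period weights):
ΣP(Year 1)Q(Year 0) = 6.91×148 + 1.12×289 + 2.51×335 = 1022.68 + 323.68 + 840.85 = 2187.21
ΣP(Year 0)Q(Year 0) = 7.82×148 + 1.09×289 + 2.92×335 = 1157.36 + 315.01 + 978.2 = 2450.57
L = 2187.21 / 2450.57 × 100 = 89.2531
Paasche component (current-period weights):
ΣP(Year 1)Q(Year 1) = 6.91×179 + 1.12×298 + 2.51×415 = 1236.89 + 333.76 + 1041.65 = 2612.3
ΣP(Year 0)Q(Year 1) = 7.82×179 + 1.09×298 + 2.92×415 = 1399.78 + 324.82 + 1211.8 = 2936.4
P = 2612.3 / 2936.4 × 100 = 88.9627
Fisher = √(L × P) = √(89.2531 × 88.9627) = 89.1078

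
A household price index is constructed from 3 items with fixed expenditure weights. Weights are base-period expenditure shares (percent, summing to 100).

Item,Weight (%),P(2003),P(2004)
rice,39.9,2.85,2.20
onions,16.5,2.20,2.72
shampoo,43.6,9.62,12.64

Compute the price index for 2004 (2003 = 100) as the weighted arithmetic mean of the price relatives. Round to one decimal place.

rice: 39.9 × (2.20/2.85) = 39.9 × 0.771930 = 30.8000
onions: 16.5 × (2.72/2.20) = 16.5 × 1.236364 = 20.4000
shampoo: 43.6 × (12.64/9.62) = 43.6 × 1.313929 = 57.2873
Index = Σ wᵢ·(p₁ᵢ/p₀ᵢ) = 30.8000 + 20.4000 + 57.2873 = 108.4873

108.5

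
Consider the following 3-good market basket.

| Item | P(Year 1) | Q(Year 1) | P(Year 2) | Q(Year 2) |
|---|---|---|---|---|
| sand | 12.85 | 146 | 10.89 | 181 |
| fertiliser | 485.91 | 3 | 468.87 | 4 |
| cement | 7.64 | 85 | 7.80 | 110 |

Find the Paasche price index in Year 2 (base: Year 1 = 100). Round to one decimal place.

92.1

Paasche price index uses current-period quantities as weights.
ΣP(Year 2)·Q(Year 2) = 10.89×181 + 468.87×4 + 7.80×110 = 1971.09 + 1875.48 + 858 = 4704.57
ΣP(Year 1)·Q(Year 2) = 12.85×181 + 485.91×4 + 7.64×110 = 2325.85 + 1943.64 + 840.4 = 5109.89
Index = 4704.57 / 5109.89 × 100 = 92.0679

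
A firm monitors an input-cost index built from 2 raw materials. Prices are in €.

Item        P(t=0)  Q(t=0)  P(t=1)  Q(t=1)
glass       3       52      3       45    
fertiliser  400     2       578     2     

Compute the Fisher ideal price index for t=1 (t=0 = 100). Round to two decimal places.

Laspeyres component (base-period weights):
ΣP(t=1)Q(t=0) = 3×52 + 578×2 = 156 + 1156 = 1312
ΣP(t=0)Q(t=0) = 3×52 + 400×2 = 156 + 800 = 956
L = 1312 / 956 × 100 = 137.2385
Paasche component (current-period weights):
ΣP(t=1)Q(t=1) = 3×45 + 578×2 = 135 + 1156 = 1291
ΣP(t=0)Q(t=1) = 3×45 + 400×2 = 135 + 800 = 935
P = 1291 / 935 × 100 = 138.0749
Fisher = √(L × P) = √(137.2385 × 138.0749) = 137.6560

137.66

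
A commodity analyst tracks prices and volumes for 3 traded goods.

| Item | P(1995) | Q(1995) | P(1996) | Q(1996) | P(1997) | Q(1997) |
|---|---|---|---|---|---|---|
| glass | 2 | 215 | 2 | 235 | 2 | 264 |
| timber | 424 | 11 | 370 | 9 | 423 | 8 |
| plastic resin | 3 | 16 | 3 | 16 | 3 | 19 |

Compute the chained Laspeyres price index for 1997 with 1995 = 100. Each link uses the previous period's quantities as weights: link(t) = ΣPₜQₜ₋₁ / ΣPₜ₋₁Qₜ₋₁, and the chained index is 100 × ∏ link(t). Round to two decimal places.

Link 1995→1996:
ΣP(1996)Q(1995) = 2×215 + 370×11 + 3×16 = 430 + 4070 + 48 = 4548
ΣP(1995)Q(1995) = 2×215 + 424×11 + 3×16 = 430 + 4664 + 48 = 5142
link = 4548/5142 = 0.884481
Link 1996→1997:
ΣP(1997)Q(1996) = 2×235 + 423×9 + 3×16 = 470 + 3807 + 48 = 4325
ΣP(1996)Q(1996) = 2×235 + 370×9 + 3×16 = 470 + 3330 + 48 = 3848
link = 4325/3848 = 1.123960
Chained index = 100 × 0.884481 × 1.123960 = 99.4121

99.41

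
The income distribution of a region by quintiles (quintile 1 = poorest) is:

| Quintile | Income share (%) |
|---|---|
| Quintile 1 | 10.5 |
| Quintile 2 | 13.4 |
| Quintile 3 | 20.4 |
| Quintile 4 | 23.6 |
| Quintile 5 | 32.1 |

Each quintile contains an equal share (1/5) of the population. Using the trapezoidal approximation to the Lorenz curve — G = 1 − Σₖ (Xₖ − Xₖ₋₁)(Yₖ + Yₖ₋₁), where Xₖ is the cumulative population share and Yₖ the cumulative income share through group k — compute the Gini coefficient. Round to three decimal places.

0.214

Cumulative income shares Yₖ: 0.1050, 0.2390, 0.4430, 0.6790, 1.0000
Σ (Xₖ−Xₖ₋₁)(Yₖ+Yₖ₋₁) = (1/5)(0.1050+0.0000) + (1/5)(0.2390+0.1050) + (1/5)(0.4430+0.2390) + (1/5)(0.6790+0.4430) + (1/5)(1.0000+0.6790)
  = 0.0210 + 0.0688 + 0.1364 + 0.2244 + 0.3358 = 0.7864
G = 1 − 0.7864 = 0.2136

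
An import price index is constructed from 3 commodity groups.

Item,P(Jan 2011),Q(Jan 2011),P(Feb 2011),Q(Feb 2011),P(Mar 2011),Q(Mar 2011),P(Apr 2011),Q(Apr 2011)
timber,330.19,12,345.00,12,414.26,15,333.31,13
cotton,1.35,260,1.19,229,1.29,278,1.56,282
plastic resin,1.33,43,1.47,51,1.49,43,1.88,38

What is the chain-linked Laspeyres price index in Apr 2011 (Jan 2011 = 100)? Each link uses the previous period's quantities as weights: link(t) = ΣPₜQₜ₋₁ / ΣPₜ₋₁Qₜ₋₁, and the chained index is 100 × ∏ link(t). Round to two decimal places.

Link Jan 2011→Feb 2011:
ΣP(Feb 2011)Q(Jan 2011) = 345.00×12 + 1.19×260 + 1.47×43 = 4140 + 309.4 + 63.21 = 4512.61
ΣP(Jan 2011)Q(Jan 2011) = 330.19×12 + 1.35×260 + 1.33×43 = 3962.28 + 351 + 57.19 = 4370.47
link = 4512.61/4370.47 = 1.032523
Link Feb 2011→Mar 2011:
ΣP(Mar 2011)Q(Feb 2011) = 414.26×12 + 1.29×229 + 1.49×51 = 4971.12 + 295.41 + 75.99 = 5342.52
ΣP(Feb 2011)Q(Feb 2011) = 345.00×12 + 1.19×229 + 1.47×51 = 4140 + 272.51 + 74.97 = 4487.48
link = 5342.52/4487.48 = 1.190539
Link Mar 2011→Apr 2011:
ΣP(Apr 2011)Q(Mar 2011) = 333.31×15 + 1.56×278 + 1.88×43 = 4999.65 + 433.68 + 80.84 = 5514.17
ΣP(Mar 2011)Q(Mar 2011) = 414.26×15 + 1.29×278 + 1.49×43 = 6213.9 + 358.62 + 64.07 = 6636.59
link = 5514.17/6636.59 = 0.830874
Chained index = 100 × 1.032523 × 1.190539 × 0.830874 = 102.1359

102.14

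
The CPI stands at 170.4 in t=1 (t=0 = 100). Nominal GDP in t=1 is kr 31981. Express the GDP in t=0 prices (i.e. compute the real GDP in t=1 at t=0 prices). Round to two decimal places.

Real = Nominal ÷ (Index/100) = 31981 ÷ (170.4/100)
     = 31981 ÷ 1.704 = 18768.1925

18768.19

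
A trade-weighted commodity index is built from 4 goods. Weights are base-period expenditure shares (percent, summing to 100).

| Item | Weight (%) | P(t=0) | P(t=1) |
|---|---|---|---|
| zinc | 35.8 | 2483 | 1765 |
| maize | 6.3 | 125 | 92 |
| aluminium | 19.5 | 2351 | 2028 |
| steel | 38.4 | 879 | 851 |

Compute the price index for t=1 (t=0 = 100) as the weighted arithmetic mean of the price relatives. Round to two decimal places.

zinc: 35.8 × (1765/2483) = 35.8 × 0.710834 = 25.4478
maize: 6.3 × (92/125) = 6.3 × 0.736000 = 4.6368
aluminium: 19.5 × (2028/2351) = 19.5 × 0.862612 = 16.8209
steel: 38.4 × (851/879) = 38.4 × 0.968146 = 37.1768
Index = Σ wᵢ·(p₁ᵢ/p₀ᵢ) = 25.4478 + 4.6368 + 16.8209 + 37.1768 = 84.0824

84.08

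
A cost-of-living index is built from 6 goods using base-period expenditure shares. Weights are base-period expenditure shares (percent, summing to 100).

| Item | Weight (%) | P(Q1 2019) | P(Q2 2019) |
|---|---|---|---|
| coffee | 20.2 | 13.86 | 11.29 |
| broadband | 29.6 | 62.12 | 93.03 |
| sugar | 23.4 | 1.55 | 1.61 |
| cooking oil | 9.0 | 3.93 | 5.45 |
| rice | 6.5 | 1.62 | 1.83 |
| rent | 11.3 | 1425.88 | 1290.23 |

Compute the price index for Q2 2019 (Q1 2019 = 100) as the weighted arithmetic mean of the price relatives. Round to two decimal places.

115.14

coffee: 20.2 × (11.29/13.86) = 20.2 × 0.814574 = 16.4544
broadband: 29.6 × (93.03/62.12) = 29.6 × 1.497585 = 44.3285
sugar: 23.4 × (1.61/1.55) = 23.4 × 1.038710 = 24.3058
cooking oil: 9.0 × (5.45/3.93) = 9.0 × 1.386768 = 12.4809
rice: 6.5 × (1.83/1.62) = 6.5 × 1.129630 = 7.3426
rent: 11.3 × (1290.23/1425.88) = 11.3 × 0.904866 = 10.2250
Index = Σ wᵢ·(p₁ᵢ/p₀ᵢ) = 16.4544 + 44.3285 + 24.3058 + 12.4809 + 7.3426 + 10.2250 = 115.1372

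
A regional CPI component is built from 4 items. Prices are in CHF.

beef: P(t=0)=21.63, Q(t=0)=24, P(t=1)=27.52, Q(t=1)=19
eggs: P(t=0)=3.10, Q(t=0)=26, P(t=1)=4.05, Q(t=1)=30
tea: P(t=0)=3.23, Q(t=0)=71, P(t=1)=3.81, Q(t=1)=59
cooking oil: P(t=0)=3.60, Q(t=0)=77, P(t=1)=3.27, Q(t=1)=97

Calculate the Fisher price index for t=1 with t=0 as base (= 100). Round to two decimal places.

Laspeyres component (base-period weights):
ΣP(t=1)Q(t=0) = 27.52×24 + 4.05×26 + 3.81×71 + 3.27×77 = 660.48 + 105.3 + 270.51 + 251.79 = 1288.08
ΣP(t=0)Q(t=0) = 21.63×24 + 3.10×26 + 3.23×71 + 3.60×77 = 519.12 + 80.6 + 229.33 + 277.2 = 1106.25
L = 1288.08 / 1106.25 × 100 = 116.4366
Paasche component (current-period weights):
ΣP(t=1)Q(t=1) = 27.52×19 + 4.05×30 + 3.81×59 + 3.27×97 = 522.88 + 121.5 + 224.79 + 317.19 = 1186.36
ΣP(t=0)Q(t=1) = 21.63×19 + 3.10×30 + 3.23×59 + 3.60×97 = 410.97 + 93 + 190.57 + 349.2 = 1043.74
P = 1186.36 / 1043.74 × 100 = 113.6643
Fisher = √(L × P) = √(116.4366 × 113.6643) = 115.0421

115.04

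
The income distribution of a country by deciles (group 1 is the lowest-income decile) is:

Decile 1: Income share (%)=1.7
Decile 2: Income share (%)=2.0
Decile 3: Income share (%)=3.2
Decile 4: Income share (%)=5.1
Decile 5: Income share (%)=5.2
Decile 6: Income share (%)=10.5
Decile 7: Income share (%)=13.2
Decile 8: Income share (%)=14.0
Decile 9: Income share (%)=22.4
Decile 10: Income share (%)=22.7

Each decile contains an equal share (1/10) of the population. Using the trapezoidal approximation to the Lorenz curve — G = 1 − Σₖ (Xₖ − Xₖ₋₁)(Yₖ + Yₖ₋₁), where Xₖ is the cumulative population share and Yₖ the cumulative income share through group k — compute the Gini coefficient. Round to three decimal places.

0.415

Cumulative income shares Yₖ: 0.0170, 0.0370, 0.0690, 0.1200, 0.1720, 0.2770, 0.4090, 0.5490, 0.7730, 1.0000
Σ (Xₖ−Xₖ₋₁)(Yₖ+Yₖ₋₁) = (1/10)(0.0170+0.0000) + (1/10)(0.0370+0.0170) + (1/10)(0.0690+0.0370) + (1/10)(0.1200+0.0690) + (1/10)(0.1720+0.1200) + (1/10)(0.2770+0.1720) + (1/10)(0.4090+0.2770) + (1/10)(0.5490+0.4090) + (1/10)(0.7730+0.5490) + (1/10)(1.0000+0.7730)
  = 0.0017 + 0.0054 + 0.0106 + 0.0189 + 0.0292 + 0.0449 + 0.0686 + 0.0958 + 0.1322 + 0.1773 = 0.5846
G = 1 − 0.5846 = 0.4154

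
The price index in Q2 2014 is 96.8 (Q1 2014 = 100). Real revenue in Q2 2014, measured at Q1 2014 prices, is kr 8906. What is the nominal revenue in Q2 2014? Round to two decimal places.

Nominal = Real × (Index/100) = 8906 × (96.8/100)
        = 8906 × 0.968 = 8621.0080

8621.01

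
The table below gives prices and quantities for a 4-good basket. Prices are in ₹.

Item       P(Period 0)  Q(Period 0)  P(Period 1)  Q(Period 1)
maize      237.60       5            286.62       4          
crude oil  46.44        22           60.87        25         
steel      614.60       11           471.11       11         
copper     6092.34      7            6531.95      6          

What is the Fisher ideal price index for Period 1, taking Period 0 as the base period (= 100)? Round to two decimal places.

103.78

Laspeyres component (base-period weights):
ΣP(Period 1)Q(Period 0) = 286.62×5 + 60.87×22 + 471.11×11 + 6531.95×7 = 1433.1 + 1339.14 + 5182.21 + 45723.65 = 53678.1
ΣP(Period 0)Q(Period 0) = 237.60×5 + 46.44×22 + 614.60×11 + 6092.34×7 = 1188 + 1021.68 + 6760.6 + 42646.38 = 51616.66
L = 53678.1 / 51616.66 × 100 = 103.9937
Paasche component (current-period weights):
ΣP(Period 1)Q(Period 1) = 286.62×4 + 60.87×25 + 471.11×11 + 6531.95×6 = 1146.48 + 1521.75 + 5182.21 + 39191.7 = 47042.14
ΣP(Period 0)Q(Period 1) = 237.60×4 + 46.44×25 + 614.60×11 + 6092.34×6 = 950.4 + 1161 + 6760.6 + 36554.04 = 45426.04
P = 47042.14 / 45426.04 × 100 = 103.5577
Fisher = √(L × P) = √(103.9937 × 103.5577) = 103.7755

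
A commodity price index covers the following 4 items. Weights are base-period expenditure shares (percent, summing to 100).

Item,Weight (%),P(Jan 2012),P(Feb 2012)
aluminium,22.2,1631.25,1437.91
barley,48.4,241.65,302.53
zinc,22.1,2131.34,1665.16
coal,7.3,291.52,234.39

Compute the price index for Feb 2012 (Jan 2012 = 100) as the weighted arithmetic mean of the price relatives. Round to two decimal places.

aluminium: 22.2 × (1437.91/1631.25) = 22.2 × 0.881477 = 19.5688
barley: 48.4 × (302.53/241.65) = 48.4 × 1.251935 = 60.5936
zinc: 22.1 × (1665.16/2131.34) = 22.1 × 0.781274 = 17.2661
coal: 7.3 × (234.39/291.52) = 7.3 × 0.804027 = 5.8694
Index = Σ wᵢ·(p₁ᵢ/p₀ᵢ) = 19.5688 + 60.5936 + 17.2661 + 5.8694 = 103.2980

103.30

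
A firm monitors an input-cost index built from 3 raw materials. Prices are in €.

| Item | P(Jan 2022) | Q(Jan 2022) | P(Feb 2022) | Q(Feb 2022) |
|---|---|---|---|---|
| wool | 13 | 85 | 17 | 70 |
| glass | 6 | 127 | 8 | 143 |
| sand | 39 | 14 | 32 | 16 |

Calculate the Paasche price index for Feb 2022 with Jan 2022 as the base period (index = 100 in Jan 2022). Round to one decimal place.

Paasche price index uses current-period quantities as weights.
ΣP(Feb 2022)·Q(Feb 2022) = 17×70 + 8×143 + 32×16 = 1190 + 1144 + 512 = 2846
ΣP(Jan 2022)·Q(Feb 2022) = 13×70 + 6×143 + 39×16 = 910 + 858 + 624 = 2392
Index = 2846 / 2392 × 100 = 118.9799

119.0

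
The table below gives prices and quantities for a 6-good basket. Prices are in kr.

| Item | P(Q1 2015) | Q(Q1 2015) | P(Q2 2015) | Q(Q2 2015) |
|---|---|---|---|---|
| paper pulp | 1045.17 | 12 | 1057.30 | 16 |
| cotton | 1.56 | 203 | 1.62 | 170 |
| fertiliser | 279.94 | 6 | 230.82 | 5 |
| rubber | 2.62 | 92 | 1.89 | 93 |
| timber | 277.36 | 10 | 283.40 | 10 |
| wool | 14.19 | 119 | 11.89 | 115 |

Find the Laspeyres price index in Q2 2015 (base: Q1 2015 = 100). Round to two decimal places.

97.83

Laspeyres price index uses base-period quantities as weights.
ΣP(Q2 2015)·Q(Q1 2015) = 1057.30×12 + 1.62×203 + 230.82×6 + 1.89×92 + 283.40×10 + 11.89×119 = 12687.6 + 328.86 + 1384.92 + 173.88 + 2834 + 1414.91 = 18824.17
ΣP(Q1 2015)·Q(Q1 2015) = 1045.17×12 + 1.56×203 + 279.94×6 + 2.62×92 + 277.36×10 + 14.19×119 = 12542.04 + 316.68 + 1679.64 + 241.04 + 2773.6 + 1688.61 = 19241.61
Index = 18824.17 / 19241.61 × 100 = 97.8305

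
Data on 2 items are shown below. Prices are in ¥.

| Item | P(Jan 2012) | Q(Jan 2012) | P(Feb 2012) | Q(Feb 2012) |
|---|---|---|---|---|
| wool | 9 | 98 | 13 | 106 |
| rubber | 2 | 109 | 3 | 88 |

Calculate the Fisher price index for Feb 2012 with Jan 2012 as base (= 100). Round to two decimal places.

Laspeyres component (base-period weights):
ΣP(Feb 2012)Q(Jan 2012) = 13×98 + 3×109 = 1274 + 327 = 1601
ΣP(Jan 2012)Q(Jan 2012) = 9×98 + 2×109 = 882 + 218 = 1100
L = 1601 / 1100 × 100 = 145.5455
Paasche component (current-period weights):
ΣP(Feb 2012)Q(Feb 2012) = 13×106 + 3×88 = 1378 + 264 = 1642
ΣP(Jan 2012)Q(Feb 2012) = 9×106 + 2×88 = 954 + 176 = 1130
P = 1642 / 1130 × 100 = 145.3097
Fisher = √(L × P) = √(145.5455 × 145.3097) = 145.4275

145.43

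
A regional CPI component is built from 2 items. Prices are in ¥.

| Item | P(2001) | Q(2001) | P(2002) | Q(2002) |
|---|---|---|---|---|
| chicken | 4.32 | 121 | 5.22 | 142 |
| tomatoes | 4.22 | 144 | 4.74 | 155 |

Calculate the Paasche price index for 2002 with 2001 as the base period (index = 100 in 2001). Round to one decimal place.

Paasche price index uses current-period quantities as weights.
ΣP(2002)·Q(2002) = 5.22×142 + 4.74×155 = 741.24 + 734.7 = 1475.94
ΣP(2001)·Q(2002) = 4.32×142 + 4.22×155 = 613.44 + 654.1 = 1267.54
Index = 1475.94 / 1267.54 × 100 = 116.4413

116.4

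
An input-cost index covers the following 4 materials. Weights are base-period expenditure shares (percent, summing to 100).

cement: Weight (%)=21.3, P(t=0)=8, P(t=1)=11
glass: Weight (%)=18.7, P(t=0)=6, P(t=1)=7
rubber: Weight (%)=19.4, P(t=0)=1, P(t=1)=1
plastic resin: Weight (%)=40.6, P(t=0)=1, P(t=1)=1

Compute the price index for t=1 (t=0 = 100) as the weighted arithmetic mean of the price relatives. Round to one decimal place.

111.1

cement: 21.3 × (11/8) = 21.3 × 1.375000 = 29.2875
glass: 18.7 × (7/6) = 18.7 × 1.166667 = 21.8167
rubber: 19.4 × (1/1) = 19.4 × 1.000000 = 19.4000
plastic resin: 40.6 × (1/1) = 40.6 × 1.000000 = 40.6000
Index = Σ wᵢ·(p₁ᵢ/p₀ᵢ) = 29.2875 + 21.8167 + 19.4000 + 40.6000 = 111.1042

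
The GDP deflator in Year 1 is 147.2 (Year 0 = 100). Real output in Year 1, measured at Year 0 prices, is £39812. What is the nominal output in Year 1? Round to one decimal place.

Nominal = Real × (Index/100) = 39812 × (147.2/100)
        = 39812 × 1.472 = 58603.2640

58603.3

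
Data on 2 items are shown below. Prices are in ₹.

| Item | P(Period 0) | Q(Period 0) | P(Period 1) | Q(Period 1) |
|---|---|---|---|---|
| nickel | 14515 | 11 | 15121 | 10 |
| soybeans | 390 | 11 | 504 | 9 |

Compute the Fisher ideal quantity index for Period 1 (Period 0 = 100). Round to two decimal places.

Laspeyres component (base-period weights):
ΣP(Period 0)Q(Period 1) = 14515×10 + 390×9 = 145150 + 3510 = 148660
ΣP(Period 0)Q(Period 0) = 14515×11 + 390×11 = 159665 + 4290 = 163955
L = 148660 / 163955 × 100 = 90.6712
Paasche component (current-period weights):
ΣP(Period 1)Q(Period 1) = 15121×10 + 504×9 = 151210 + 4536 = 155746
ΣP(Period 1)Q(Period 0) = 15121×11 + 504×11 = 166331 + 5544 = 171875
P = 155746 / 171875 × 100 = 90.6159
Fisher = √(L × P) = √(90.6712 × 90.6159) = 90.6435

90.64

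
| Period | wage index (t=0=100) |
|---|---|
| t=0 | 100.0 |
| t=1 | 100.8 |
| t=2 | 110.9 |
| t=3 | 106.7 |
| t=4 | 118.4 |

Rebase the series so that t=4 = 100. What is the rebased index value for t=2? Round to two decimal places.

93.67

Rebased(t=2) = 110.9 / 118.4 × 100 = 93.6655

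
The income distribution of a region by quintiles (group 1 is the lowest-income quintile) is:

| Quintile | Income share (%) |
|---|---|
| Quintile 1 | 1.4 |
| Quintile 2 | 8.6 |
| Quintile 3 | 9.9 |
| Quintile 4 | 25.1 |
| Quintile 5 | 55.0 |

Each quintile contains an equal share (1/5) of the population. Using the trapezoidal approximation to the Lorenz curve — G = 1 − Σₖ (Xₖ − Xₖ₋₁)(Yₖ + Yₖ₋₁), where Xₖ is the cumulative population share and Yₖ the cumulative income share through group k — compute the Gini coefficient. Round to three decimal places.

Cumulative income shares Yₖ: 0.0140, 0.1000, 0.1990, 0.4500, 1.0000
Σ (Xₖ−Xₖ₋₁)(Yₖ+Yₖ₋₁) = (1/5)(0.0140+0.0000) + (1/5)(0.1000+0.0140) + (1/5)(0.1990+0.1000) + (1/5)(0.4500+0.1990) + (1/5)(1.0000+0.4500)
  = 0.0028 + 0.0228 + 0.0598 + 0.1298 + 0.2900 = 0.5052
G = 1 − 0.5052 = 0.4948

0.495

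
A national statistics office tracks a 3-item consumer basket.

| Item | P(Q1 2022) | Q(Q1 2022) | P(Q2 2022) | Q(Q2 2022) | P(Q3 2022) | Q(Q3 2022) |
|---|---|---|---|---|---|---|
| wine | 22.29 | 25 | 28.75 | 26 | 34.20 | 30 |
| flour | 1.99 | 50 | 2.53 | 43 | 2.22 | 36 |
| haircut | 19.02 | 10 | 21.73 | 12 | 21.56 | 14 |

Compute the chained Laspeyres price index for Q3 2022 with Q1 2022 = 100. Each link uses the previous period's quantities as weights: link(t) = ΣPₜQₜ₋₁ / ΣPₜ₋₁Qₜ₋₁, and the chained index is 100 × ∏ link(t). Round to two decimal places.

139.64

Link Q1 2022→Q2 2022:
ΣP(Q2 2022)Q(Q1 2022) = 28.75×25 + 2.53×50 + 21.73×10 = 718.75 + 126.5 + 217.3 = 1062.55
ΣP(Q1 2022)Q(Q1 2022) = 22.29×25 + 1.99×50 + 19.02×10 = 557.25 + 99.5 + 190.2 = 846.95
link = 1062.55/846.95 = 1.254560
Link Q2 2022→Q3 2022:
ΣP(Q3 2022)Q(Q2 2022) = 34.20×26 + 2.22×43 + 21.56×12 = 889.2 + 95.46 + 258.72 = 1243.38
ΣP(Q2 2022)Q(Q2 2022) = 28.75×26 + 2.53×43 + 21.73×12 = 747.5 + 108.79 + 260.76 = 1117.05
link = 1243.38/1117.05 = 1.113093
Chained index = 100 × 1.254560 × 1.113093 = 139.6442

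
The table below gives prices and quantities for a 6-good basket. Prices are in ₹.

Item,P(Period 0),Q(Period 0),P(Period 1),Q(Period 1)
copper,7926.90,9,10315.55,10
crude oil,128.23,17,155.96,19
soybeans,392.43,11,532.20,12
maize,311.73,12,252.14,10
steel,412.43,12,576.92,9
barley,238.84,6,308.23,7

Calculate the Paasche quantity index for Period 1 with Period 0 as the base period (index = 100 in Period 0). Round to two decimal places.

Paasche quantity index uses current-period prices as weights.
ΣP(Period 1)·Q(Period 1) = 10315.55×10 + 155.96×19 + 532.20×12 + 252.14×10 + 576.92×9 + 308.23×7 = 103155.5 + 2963.24 + 6386.4 + 2521.4 + 5192.28 + 2157.61 = 122376.43
ΣP(Period 1)·Q(Period 0) = 10315.55×9 + 155.96×17 + 532.20×11 + 252.14×12 + 576.92×12 + 308.23×6 = 92839.95 + 2651.32 + 5854.2 + 3025.68 + 6923.04 + 1849.38 = 113143.57
Index = 122376.43 / 113143.57 × 100 = 108.1603

108.16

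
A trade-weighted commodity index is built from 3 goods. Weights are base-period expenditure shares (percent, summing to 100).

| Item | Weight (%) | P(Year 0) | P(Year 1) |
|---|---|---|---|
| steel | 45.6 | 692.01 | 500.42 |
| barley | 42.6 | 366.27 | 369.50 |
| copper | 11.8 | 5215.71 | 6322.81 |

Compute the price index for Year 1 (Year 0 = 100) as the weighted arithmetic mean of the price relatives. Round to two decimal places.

steel: 45.6 × (500.42/692.01) = 45.6 × 0.723140 = 32.9752
barley: 42.6 × (369.50/366.27) = 42.6 × 1.008819 = 42.9757
copper: 11.8 × (6322.81/5215.71) = 11.8 × 1.212263 = 14.3047
Index = Σ wᵢ·(p₁ᵢ/p₀ᵢ) = 32.9752 + 42.9757 + 14.3047 = 90.2555

90.26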